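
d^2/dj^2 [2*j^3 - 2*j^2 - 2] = 12*j - 4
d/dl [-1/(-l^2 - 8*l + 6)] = 2*(-l - 4)/(l^2 + 8*l - 6)^2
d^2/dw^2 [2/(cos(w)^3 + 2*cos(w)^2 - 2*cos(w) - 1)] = 2*((-5*cos(w) + 16*cos(2*w) + 9*cos(3*w))*(cos(w)^3 + 2*cos(w)^2 - 2*cos(w) - 1)/4 + 2*(3*cos(w)^2 + 4*cos(w) - 2)^2*sin(w)^2)/(cos(w)^3 + 2*cos(w)^2 - 2*cos(w) - 1)^3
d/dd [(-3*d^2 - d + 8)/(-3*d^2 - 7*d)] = 2*(9*d^2 + 24*d + 28)/(d^2*(9*d^2 + 42*d + 49))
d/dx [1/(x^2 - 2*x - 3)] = 2*(1 - x)/(-x^2 + 2*x + 3)^2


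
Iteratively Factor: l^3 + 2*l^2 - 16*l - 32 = (l + 4)*(l^2 - 2*l - 8) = (l + 2)*(l + 4)*(l - 4)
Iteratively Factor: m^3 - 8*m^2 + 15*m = (m - 3)*(m^2 - 5*m) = (m - 5)*(m - 3)*(m)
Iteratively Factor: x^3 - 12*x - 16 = (x + 2)*(x^2 - 2*x - 8) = (x + 2)^2*(x - 4)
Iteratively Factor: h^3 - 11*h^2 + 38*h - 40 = (h - 2)*(h^2 - 9*h + 20) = (h - 5)*(h - 2)*(h - 4)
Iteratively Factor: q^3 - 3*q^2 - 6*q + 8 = (q - 4)*(q^2 + q - 2) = (q - 4)*(q - 1)*(q + 2)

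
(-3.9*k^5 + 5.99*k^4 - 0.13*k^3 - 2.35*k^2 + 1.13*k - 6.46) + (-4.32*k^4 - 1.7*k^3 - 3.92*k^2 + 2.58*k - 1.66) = -3.9*k^5 + 1.67*k^4 - 1.83*k^3 - 6.27*k^2 + 3.71*k - 8.12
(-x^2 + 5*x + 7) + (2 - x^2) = -2*x^2 + 5*x + 9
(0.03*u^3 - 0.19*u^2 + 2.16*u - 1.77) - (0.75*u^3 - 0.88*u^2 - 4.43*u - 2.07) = -0.72*u^3 + 0.69*u^2 + 6.59*u + 0.3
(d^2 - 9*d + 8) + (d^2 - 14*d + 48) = 2*d^2 - 23*d + 56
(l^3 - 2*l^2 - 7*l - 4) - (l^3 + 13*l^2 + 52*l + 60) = -15*l^2 - 59*l - 64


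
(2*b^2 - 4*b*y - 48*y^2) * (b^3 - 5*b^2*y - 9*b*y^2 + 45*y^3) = 2*b^5 - 14*b^4*y - 46*b^3*y^2 + 366*b^2*y^3 + 252*b*y^4 - 2160*y^5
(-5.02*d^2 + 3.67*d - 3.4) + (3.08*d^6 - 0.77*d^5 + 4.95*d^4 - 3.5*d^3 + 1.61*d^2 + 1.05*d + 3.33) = 3.08*d^6 - 0.77*d^5 + 4.95*d^4 - 3.5*d^3 - 3.41*d^2 + 4.72*d - 0.0699999999999998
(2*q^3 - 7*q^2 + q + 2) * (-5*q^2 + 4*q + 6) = -10*q^5 + 43*q^4 - 21*q^3 - 48*q^2 + 14*q + 12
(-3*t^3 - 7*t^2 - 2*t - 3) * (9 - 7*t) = 21*t^4 + 22*t^3 - 49*t^2 + 3*t - 27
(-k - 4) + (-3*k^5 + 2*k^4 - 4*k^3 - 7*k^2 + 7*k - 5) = -3*k^5 + 2*k^4 - 4*k^3 - 7*k^2 + 6*k - 9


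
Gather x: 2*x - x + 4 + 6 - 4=x + 6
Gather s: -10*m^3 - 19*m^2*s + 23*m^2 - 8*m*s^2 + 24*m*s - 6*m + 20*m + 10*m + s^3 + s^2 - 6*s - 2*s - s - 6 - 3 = -10*m^3 + 23*m^2 + 24*m + s^3 + s^2*(1 - 8*m) + s*(-19*m^2 + 24*m - 9) - 9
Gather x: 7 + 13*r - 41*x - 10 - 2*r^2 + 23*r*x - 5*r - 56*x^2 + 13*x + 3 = -2*r^2 + 8*r - 56*x^2 + x*(23*r - 28)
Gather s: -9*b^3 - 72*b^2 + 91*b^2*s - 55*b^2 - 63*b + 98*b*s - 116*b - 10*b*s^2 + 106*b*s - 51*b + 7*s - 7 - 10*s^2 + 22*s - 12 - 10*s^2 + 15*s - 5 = -9*b^3 - 127*b^2 - 230*b + s^2*(-10*b - 20) + s*(91*b^2 + 204*b + 44) - 24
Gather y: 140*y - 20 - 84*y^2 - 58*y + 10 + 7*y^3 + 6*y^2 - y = 7*y^3 - 78*y^2 + 81*y - 10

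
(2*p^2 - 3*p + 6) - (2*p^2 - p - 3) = 9 - 2*p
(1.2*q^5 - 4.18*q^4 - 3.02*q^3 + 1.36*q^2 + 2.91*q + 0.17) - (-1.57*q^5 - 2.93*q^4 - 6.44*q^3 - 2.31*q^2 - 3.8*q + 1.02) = 2.77*q^5 - 1.25*q^4 + 3.42*q^3 + 3.67*q^2 + 6.71*q - 0.85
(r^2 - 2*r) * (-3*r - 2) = -3*r^3 + 4*r^2 + 4*r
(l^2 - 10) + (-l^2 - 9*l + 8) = -9*l - 2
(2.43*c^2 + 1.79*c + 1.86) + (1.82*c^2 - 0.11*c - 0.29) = 4.25*c^2 + 1.68*c + 1.57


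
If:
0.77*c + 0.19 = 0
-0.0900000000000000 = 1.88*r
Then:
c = -0.25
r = -0.05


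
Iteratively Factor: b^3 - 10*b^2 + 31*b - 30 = (b - 5)*(b^2 - 5*b + 6) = (b - 5)*(b - 2)*(b - 3)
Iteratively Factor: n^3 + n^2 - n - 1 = (n - 1)*(n^2 + 2*n + 1) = (n - 1)*(n + 1)*(n + 1)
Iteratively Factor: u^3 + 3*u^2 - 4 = (u + 2)*(u^2 + u - 2) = (u + 2)^2*(u - 1)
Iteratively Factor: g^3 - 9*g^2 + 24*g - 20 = (g - 2)*(g^2 - 7*g + 10) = (g - 2)^2*(g - 5)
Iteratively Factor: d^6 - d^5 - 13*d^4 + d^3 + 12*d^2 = (d)*(d^5 - d^4 - 13*d^3 + d^2 + 12*d) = d*(d - 4)*(d^4 + 3*d^3 - d^2 - 3*d) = d^2*(d - 4)*(d^3 + 3*d^2 - d - 3) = d^2*(d - 4)*(d - 1)*(d^2 + 4*d + 3) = d^2*(d - 4)*(d - 1)*(d + 1)*(d + 3)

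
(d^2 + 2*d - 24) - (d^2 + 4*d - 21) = -2*d - 3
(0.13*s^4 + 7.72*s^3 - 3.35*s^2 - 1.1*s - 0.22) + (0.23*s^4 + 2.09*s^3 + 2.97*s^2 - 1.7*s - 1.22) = 0.36*s^4 + 9.81*s^3 - 0.38*s^2 - 2.8*s - 1.44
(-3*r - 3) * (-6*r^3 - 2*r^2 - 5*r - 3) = 18*r^4 + 24*r^3 + 21*r^2 + 24*r + 9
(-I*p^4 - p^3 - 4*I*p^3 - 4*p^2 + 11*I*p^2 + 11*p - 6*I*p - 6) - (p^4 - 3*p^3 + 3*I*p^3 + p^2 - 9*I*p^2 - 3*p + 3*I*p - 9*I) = -p^4 - I*p^4 + 2*p^3 - 7*I*p^3 - 5*p^2 + 20*I*p^2 + 14*p - 9*I*p - 6 + 9*I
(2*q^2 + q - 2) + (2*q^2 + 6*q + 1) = 4*q^2 + 7*q - 1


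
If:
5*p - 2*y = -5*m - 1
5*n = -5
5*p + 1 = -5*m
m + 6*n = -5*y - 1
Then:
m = 5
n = -1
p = -26/5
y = 0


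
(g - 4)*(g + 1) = g^2 - 3*g - 4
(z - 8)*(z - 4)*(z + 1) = z^3 - 11*z^2 + 20*z + 32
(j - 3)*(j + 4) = j^2 + j - 12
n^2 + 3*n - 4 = (n - 1)*(n + 4)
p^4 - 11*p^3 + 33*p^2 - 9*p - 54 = (p - 6)*(p - 3)^2*(p + 1)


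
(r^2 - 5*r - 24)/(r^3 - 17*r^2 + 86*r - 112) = (r + 3)/(r^2 - 9*r + 14)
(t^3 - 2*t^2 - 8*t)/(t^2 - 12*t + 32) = t*(t + 2)/(t - 8)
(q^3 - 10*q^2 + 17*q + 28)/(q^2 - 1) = (q^2 - 11*q + 28)/(q - 1)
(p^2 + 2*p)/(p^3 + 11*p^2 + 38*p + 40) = p/(p^2 + 9*p + 20)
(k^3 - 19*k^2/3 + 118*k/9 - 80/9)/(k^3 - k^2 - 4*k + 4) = (k^2 - 13*k/3 + 40/9)/(k^2 + k - 2)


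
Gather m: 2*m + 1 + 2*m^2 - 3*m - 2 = 2*m^2 - m - 1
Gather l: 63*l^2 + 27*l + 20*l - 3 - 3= 63*l^2 + 47*l - 6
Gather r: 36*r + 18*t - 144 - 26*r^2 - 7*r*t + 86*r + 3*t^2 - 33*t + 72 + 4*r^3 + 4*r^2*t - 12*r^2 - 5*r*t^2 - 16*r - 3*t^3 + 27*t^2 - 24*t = 4*r^3 + r^2*(4*t - 38) + r*(-5*t^2 - 7*t + 106) - 3*t^3 + 30*t^2 - 39*t - 72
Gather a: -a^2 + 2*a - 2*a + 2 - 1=1 - a^2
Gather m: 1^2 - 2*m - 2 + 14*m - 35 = 12*m - 36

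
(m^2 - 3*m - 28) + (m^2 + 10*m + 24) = 2*m^2 + 7*m - 4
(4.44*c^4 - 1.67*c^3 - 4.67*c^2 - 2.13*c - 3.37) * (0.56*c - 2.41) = 2.4864*c^5 - 11.6356*c^4 + 1.4095*c^3 + 10.0619*c^2 + 3.2461*c + 8.1217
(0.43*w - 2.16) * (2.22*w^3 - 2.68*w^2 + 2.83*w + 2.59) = 0.9546*w^4 - 5.9476*w^3 + 7.0057*w^2 - 4.9991*w - 5.5944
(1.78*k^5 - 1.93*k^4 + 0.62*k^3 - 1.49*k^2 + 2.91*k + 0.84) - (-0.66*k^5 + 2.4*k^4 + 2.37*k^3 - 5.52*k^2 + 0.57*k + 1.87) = 2.44*k^5 - 4.33*k^4 - 1.75*k^3 + 4.03*k^2 + 2.34*k - 1.03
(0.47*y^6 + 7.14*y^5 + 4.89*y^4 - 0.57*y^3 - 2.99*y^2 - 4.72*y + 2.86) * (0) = 0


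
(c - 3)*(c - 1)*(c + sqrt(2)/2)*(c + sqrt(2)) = c^4 - 4*c^3 + 3*sqrt(2)*c^3/2 - 6*sqrt(2)*c^2 + 4*c^2 - 4*c + 9*sqrt(2)*c/2 + 3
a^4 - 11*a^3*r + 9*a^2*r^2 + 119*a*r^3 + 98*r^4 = (a - 7*r)^2*(a + r)*(a + 2*r)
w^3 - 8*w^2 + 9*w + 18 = (w - 6)*(w - 3)*(w + 1)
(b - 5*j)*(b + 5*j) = b^2 - 25*j^2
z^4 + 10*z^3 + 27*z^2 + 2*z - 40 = (z - 1)*(z + 2)*(z + 4)*(z + 5)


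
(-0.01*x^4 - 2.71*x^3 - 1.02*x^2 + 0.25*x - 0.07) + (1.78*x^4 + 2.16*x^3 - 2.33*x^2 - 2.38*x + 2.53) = 1.77*x^4 - 0.55*x^3 - 3.35*x^2 - 2.13*x + 2.46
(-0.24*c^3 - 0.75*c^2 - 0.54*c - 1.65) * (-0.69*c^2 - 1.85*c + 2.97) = 0.1656*c^5 + 0.9615*c^4 + 1.0473*c^3 - 0.0900000000000001*c^2 + 1.4487*c - 4.9005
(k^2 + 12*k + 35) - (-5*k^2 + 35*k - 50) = 6*k^2 - 23*k + 85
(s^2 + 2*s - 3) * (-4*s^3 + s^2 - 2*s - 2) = -4*s^5 - 7*s^4 + 12*s^3 - 9*s^2 + 2*s + 6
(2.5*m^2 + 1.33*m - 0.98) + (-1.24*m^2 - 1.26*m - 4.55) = 1.26*m^2 + 0.0700000000000001*m - 5.53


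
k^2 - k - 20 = (k - 5)*(k + 4)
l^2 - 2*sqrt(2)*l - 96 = (l - 8*sqrt(2))*(l + 6*sqrt(2))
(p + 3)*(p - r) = p^2 - p*r + 3*p - 3*r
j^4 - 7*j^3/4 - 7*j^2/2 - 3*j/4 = j*(j - 3)*(j + 1/4)*(j + 1)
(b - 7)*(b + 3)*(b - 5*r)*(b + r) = b^4 - 4*b^3*r - 4*b^3 - 5*b^2*r^2 + 16*b^2*r - 21*b^2 + 20*b*r^2 + 84*b*r + 105*r^2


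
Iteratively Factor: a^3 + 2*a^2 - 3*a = (a - 1)*(a^2 + 3*a) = a*(a - 1)*(a + 3)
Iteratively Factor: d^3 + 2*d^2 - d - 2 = (d + 1)*(d^2 + d - 2) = (d - 1)*(d + 1)*(d + 2)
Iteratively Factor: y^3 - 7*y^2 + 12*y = (y)*(y^2 - 7*y + 12) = y*(y - 4)*(y - 3)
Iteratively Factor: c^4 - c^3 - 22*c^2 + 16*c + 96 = (c - 3)*(c^3 + 2*c^2 - 16*c - 32) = (c - 4)*(c - 3)*(c^2 + 6*c + 8) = (c - 4)*(c - 3)*(c + 4)*(c + 2)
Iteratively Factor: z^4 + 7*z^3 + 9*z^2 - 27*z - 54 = (z + 3)*(z^3 + 4*z^2 - 3*z - 18) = (z + 3)^2*(z^2 + z - 6) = (z + 3)^3*(z - 2)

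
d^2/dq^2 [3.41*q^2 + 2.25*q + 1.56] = 6.82000000000000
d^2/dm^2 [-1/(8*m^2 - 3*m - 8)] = 2*(-64*m^2 + 24*m + (16*m - 3)^2 + 64)/(-8*m^2 + 3*m + 8)^3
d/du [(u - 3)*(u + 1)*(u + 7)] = 3*u^2 + 10*u - 17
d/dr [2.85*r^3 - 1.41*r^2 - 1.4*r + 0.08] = 8.55*r^2 - 2.82*r - 1.4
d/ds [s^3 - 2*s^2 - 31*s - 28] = 3*s^2 - 4*s - 31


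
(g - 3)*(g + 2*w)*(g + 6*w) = g^3 + 8*g^2*w - 3*g^2 + 12*g*w^2 - 24*g*w - 36*w^2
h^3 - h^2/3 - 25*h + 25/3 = (h - 5)*(h - 1/3)*(h + 5)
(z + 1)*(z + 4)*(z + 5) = z^3 + 10*z^2 + 29*z + 20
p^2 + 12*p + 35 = (p + 5)*(p + 7)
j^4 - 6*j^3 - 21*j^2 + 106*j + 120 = (j - 6)*(j - 5)*(j + 1)*(j + 4)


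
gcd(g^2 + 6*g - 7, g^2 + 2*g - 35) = g + 7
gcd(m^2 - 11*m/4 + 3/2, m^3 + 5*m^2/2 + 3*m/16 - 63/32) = m - 3/4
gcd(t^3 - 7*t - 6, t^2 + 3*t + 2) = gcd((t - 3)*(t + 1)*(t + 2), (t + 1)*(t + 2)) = t^2 + 3*t + 2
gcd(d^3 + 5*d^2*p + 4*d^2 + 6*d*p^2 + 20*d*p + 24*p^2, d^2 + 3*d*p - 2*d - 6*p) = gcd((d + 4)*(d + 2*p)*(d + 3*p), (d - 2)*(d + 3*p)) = d + 3*p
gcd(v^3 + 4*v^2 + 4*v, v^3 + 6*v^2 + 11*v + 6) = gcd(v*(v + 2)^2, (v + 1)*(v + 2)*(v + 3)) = v + 2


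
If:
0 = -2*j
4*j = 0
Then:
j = 0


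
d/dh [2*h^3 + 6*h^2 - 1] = 6*h*(h + 2)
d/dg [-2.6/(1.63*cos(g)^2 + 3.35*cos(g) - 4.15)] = -(8.476*cos(g) + 8.71)*sin(g)/(1.63*cos(g)^2 + 3.35*cos(g) - 4.15)^2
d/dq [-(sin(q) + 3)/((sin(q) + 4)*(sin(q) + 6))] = (sin(q)^2 + 6*sin(q) + 6)*cos(q)/((sin(q) + 4)^2*(sin(q) + 6)^2)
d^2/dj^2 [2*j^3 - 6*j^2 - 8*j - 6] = 12*j - 12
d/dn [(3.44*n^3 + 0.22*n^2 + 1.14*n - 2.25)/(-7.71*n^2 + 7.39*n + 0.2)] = (-26.5224*n^4 + 50.8432*n^3 + 12.4792*n^2 - 34.607*n + 16.8555)/(59.4441*n^4 - 113.9538*n^3 + 51.5281*n^2 + 2.956*n + 0.04)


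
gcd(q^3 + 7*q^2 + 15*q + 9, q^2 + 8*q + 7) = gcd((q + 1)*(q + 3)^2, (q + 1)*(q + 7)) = q + 1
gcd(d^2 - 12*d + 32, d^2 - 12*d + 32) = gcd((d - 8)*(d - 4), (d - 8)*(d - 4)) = d^2 - 12*d + 32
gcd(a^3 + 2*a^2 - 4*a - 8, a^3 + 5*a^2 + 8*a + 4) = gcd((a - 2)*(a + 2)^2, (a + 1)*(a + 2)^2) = a^2 + 4*a + 4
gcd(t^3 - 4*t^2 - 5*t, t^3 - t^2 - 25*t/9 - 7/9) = t + 1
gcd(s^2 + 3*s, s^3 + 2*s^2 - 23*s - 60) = s + 3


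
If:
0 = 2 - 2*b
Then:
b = 1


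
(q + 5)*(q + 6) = q^2 + 11*q + 30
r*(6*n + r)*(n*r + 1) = 6*n^2*r^2 + n*r^3 + 6*n*r + r^2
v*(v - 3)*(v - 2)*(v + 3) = v^4 - 2*v^3 - 9*v^2 + 18*v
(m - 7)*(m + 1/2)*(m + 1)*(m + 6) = m^4 + m^3/2 - 43*m^2 - 127*m/2 - 21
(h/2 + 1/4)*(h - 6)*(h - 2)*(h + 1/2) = h^4/2 - 7*h^3/2 + 17*h^2/8 + 5*h + 3/2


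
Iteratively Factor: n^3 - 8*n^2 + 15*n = (n - 3)*(n^2 - 5*n) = (n - 5)*(n - 3)*(n)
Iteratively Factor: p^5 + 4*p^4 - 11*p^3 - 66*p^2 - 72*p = (p)*(p^4 + 4*p^3 - 11*p^2 - 66*p - 72) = p*(p - 4)*(p^3 + 8*p^2 + 21*p + 18) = p*(p - 4)*(p + 3)*(p^2 + 5*p + 6) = p*(p - 4)*(p + 2)*(p + 3)*(p + 3)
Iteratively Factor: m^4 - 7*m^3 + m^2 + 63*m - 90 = (m - 2)*(m^3 - 5*m^2 - 9*m + 45) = (m - 3)*(m - 2)*(m^2 - 2*m - 15) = (m - 3)*(m - 2)*(m + 3)*(m - 5)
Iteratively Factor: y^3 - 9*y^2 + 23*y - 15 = (y - 1)*(y^2 - 8*y + 15) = (y - 5)*(y - 1)*(y - 3)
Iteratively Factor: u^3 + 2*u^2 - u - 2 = (u - 1)*(u^2 + 3*u + 2) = (u - 1)*(u + 1)*(u + 2)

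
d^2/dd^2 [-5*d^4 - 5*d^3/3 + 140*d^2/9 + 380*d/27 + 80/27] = -60*d^2 - 10*d + 280/9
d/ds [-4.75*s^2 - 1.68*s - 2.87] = -9.5*s - 1.68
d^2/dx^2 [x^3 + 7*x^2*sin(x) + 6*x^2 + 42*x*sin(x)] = -7*x^2*sin(x) - 42*x*sin(x) + 28*x*cos(x) + 6*x + 14*sin(x) + 84*cos(x) + 12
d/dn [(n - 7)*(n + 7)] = 2*n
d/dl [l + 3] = 1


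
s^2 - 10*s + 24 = (s - 6)*(s - 4)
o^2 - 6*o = o*(o - 6)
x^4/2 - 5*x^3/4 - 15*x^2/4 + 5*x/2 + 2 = (x/2 + 1)*(x - 4)*(x - 1)*(x + 1/2)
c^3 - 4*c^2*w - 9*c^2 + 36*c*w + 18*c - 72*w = (c - 6)*(c - 3)*(c - 4*w)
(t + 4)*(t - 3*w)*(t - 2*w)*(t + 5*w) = t^4 + 4*t^3 - 19*t^2*w^2 + 30*t*w^3 - 76*t*w^2 + 120*w^3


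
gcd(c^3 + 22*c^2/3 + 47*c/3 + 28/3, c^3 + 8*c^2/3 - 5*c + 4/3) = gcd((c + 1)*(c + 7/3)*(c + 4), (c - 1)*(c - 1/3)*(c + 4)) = c + 4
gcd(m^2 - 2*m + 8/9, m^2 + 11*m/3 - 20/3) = m - 4/3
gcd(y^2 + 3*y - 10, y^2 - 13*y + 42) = 1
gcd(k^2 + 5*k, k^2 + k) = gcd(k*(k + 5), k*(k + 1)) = k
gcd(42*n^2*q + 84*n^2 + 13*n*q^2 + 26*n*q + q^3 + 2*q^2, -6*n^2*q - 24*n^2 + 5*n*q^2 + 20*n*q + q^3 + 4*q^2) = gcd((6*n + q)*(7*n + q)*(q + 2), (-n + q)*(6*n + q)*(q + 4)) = 6*n + q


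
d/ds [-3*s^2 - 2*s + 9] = -6*s - 2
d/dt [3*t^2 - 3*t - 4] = 6*t - 3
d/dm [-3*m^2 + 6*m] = 6 - 6*m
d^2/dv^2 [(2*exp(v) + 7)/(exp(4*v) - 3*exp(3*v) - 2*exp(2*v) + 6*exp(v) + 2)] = (18*exp(8*v) + 46*exp(7*v) - 419*exp(6*v) + 327*exp(5*v) + 484*exp(4*v) - 184*exp(3*v) + 174*exp(2*v) + 340*exp(v) - 76)*exp(v)/(exp(12*v) - 9*exp(11*v) + 21*exp(10*v) + 27*exp(9*v) - 144*exp(8*v) + 18*exp(7*v) + 346*exp(6*v) - 108*exp(5*v) - 396*exp(4*v) + 36*exp(3*v) + 192*exp(2*v) + 72*exp(v) + 8)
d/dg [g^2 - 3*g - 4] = 2*g - 3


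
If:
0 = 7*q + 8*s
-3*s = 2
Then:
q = 16/21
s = -2/3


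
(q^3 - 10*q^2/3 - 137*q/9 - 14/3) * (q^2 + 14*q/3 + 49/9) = q^5 + 4*q^4/3 - 76*q^3/3 - 2534*q^2/27 - 8477*q/81 - 686/27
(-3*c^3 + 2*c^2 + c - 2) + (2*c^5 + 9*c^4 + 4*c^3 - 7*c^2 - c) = 2*c^5 + 9*c^4 + c^3 - 5*c^2 - 2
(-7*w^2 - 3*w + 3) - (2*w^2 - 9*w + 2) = -9*w^2 + 6*w + 1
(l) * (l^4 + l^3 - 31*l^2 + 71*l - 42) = l^5 + l^4 - 31*l^3 + 71*l^2 - 42*l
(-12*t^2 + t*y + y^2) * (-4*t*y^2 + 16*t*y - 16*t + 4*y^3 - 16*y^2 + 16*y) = 48*t^3*y^2 - 192*t^3*y + 192*t^3 - 52*t^2*y^3 + 208*t^2*y^2 - 208*t^2*y + 4*y^5 - 16*y^4 + 16*y^3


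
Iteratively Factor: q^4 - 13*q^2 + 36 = (q + 2)*(q^3 - 2*q^2 - 9*q + 18) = (q - 3)*(q + 2)*(q^2 + q - 6) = (q - 3)*(q - 2)*(q + 2)*(q + 3)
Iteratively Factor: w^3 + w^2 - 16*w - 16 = (w + 1)*(w^2 - 16) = (w + 1)*(w + 4)*(w - 4)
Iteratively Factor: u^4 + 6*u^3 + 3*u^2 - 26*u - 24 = (u + 1)*(u^3 + 5*u^2 - 2*u - 24) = (u + 1)*(u + 3)*(u^2 + 2*u - 8) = (u + 1)*(u + 3)*(u + 4)*(u - 2)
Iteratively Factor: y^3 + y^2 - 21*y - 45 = (y - 5)*(y^2 + 6*y + 9) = (y - 5)*(y + 3)*(y + 3)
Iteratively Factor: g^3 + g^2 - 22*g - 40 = (g - 5)*(g^2 + 6*g + 8) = (g - 5)*(g + 2)*(g + 4)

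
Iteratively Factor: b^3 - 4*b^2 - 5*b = (b - 5)*(b^2 + b) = b*(b - 5)*(b + 1)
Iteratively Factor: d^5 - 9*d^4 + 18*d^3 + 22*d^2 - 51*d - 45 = (d + 1)*(d^4 - 10*d^3 + 28*d^2 - 6*d - 45) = (d + 1)^2*(d^3 - 11*d^2 + 39*d - 45) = (d - 5)*(d + 1)^2*(d^2 - 6*d + 9) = (d - 5)*(d - 3)*(d + 1)^2*(d - 3)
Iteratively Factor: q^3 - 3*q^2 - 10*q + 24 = (q - 4)*(q^2 + q - 6) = (q - 4)*(q + 3)*(q - 2)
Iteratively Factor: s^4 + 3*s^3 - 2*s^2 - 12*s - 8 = (s + 2)*(s^3 + s^2 - 4*s - 4) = (s + 2)^2*(s^2 - s - 2) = (s - 2)*(s + 2)^2*(s + 1)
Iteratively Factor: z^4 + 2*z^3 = (z)*(z^3 + 2*z^2) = z^2*(z^2 + 2*z) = z^3*(z + 2)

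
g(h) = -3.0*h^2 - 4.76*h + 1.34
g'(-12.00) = 67.24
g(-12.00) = -373.54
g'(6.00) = -40.76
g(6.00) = -135.22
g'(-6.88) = 36.52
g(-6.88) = -107.91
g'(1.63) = -14.54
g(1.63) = -14.39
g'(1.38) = -13.04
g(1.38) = -10.94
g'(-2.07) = 7.66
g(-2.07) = -1.66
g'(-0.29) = -3.02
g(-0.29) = 2.47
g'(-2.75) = 11.74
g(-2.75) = -8.26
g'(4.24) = -30.20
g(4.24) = -72.78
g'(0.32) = -6.68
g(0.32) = -0.49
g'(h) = -6.0*h - 4.76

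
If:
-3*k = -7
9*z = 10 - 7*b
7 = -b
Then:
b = -7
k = 7/3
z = 59/9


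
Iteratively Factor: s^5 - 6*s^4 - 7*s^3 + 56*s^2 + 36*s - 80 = (s - 4)*(s^4 - 2*s^3 - 15*s^2 - 4*s + 20) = (s - 4)*(s + 2)*(s^3 - 4*s^2 - 7*s + 10) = (s - 4)*(s + 2)^2*(s^2 - 6*s + 5) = (s - 5)*(s - 4)*(s + 2)^2*(s - 1)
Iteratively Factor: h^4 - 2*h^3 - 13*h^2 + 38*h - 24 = (h + 4)*(h^3 - 6*h^2 + 11*h - 6) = (h - 2)*(h + 4)*(h^2 - 4*h + 3) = (h - 2)*(h - 1)*(h + 4)*(h - 3)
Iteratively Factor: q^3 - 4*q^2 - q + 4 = (q - 1)*(q^2 - 3*q - 4) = (q - 4)*(q - 1)*(q + 1)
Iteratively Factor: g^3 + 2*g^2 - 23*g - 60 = (g - 5)*(g^2 + 7*g + 12) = (g - 5)*(g + 4)*(g + 3)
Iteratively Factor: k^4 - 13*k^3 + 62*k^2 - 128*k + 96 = (k - 4)*(k^3 - 9*k^2 + 26*k - 24) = (k - 4)*(k - 2)*(k^2 - 7*k + 12) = (k - 4)*(k - 3)*(k - 2)*(k - 4)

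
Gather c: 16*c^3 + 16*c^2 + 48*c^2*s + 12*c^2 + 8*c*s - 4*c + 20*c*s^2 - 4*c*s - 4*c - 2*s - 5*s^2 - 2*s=16*c^3 + c^2*(48*s + 28) + c*(20*s^2 + 4*s - 8) - 5*s^2 - 4*s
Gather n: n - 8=n - 8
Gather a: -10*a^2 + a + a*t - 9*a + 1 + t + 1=-10*a^2 + a*(t - 8) + t + 2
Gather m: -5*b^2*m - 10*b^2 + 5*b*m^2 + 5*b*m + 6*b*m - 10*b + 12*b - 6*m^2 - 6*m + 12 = -10*b^2 + 2*b + m^2*(5*b - 6) + m*(-5*b^2 + 11*b - 6) + 12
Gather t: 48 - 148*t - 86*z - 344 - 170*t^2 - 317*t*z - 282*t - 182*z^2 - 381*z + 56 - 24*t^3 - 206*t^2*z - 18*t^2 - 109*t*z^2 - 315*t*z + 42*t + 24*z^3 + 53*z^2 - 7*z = -24*t^3 + t^2*(-206*z - 188) + t*(-109*z^2 - 632*z - 388) + 24*z^3 - 129*z^2 - 474*z - 240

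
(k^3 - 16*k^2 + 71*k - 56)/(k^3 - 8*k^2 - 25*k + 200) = (k^2 - 8*k + 7)/(k^2 - 25)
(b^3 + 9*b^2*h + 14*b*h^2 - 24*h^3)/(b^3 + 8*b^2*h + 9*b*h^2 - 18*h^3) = (b + 4*h)/(b + 3*h)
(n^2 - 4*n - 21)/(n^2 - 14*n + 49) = (n + 3)/(n - 7)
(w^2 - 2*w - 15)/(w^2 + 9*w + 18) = (w - 5)/(w + 6)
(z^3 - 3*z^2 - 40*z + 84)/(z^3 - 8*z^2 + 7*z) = (z^2 + 4*z - 12)/(z*(z - 1))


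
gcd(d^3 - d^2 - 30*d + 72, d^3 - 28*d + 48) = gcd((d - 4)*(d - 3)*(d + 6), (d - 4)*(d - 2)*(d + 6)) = d^2 + 2*d - 24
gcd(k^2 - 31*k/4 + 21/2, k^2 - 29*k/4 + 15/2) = k - 6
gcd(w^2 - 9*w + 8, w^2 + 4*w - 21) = 1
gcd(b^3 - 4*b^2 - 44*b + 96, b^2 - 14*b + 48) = b - 8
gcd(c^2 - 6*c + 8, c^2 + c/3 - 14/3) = c - 2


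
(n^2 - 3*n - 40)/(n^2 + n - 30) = (n^2 - 3*n - 40)/(n^2 + n - 30)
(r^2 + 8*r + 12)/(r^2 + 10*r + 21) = (r^2 + 8*r + 12)/(r^2 + 10*r + 21)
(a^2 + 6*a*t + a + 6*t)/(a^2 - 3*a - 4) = (a + 6*t)/(a - 4)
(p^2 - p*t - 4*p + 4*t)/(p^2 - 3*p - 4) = (p - t)/(p + 1)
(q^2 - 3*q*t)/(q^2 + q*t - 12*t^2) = q/(q + 4*t)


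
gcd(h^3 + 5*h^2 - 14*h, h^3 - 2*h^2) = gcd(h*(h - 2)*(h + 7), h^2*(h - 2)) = h^2 - 2*h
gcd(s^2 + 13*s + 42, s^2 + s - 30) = s + 6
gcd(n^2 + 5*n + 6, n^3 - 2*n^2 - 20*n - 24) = n + 2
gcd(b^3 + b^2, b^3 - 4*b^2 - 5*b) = b^2 + b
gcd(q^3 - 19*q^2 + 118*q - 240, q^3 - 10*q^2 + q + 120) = q^2 - 13*q + 40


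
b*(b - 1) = b^2 - b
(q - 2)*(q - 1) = q^2 - 3*q + 2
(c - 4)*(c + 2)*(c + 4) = c^3 + 2*c^2 - 16*c - 32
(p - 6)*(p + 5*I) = p^2 - 6*p + 5*I*p - 30*I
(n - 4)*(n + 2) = n^2 - 2*n - 8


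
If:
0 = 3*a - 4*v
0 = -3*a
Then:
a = 0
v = 0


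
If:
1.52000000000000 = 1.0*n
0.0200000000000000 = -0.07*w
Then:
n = 1.52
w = -0.29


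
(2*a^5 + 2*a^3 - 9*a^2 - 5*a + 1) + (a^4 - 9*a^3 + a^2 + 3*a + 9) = 2*a^5 + a^4 - 7*a^3 - 8*a^2 - 2*a + 10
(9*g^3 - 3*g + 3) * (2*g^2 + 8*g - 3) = 18*g^5 + 72*g^4 - 33*g^3 - 18*g^2 + 33*g - 9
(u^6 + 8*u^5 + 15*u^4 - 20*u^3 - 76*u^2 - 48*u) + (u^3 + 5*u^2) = u^6 + 8*u^5 + 15*u^4 - 19*u^3 - 71*u^2 - 48*u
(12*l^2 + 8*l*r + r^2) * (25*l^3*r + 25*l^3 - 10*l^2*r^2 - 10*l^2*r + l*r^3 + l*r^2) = 300*l^5*r + 300*l^5 + 80*l^4*r^2 + 80*l^4*r - 43*l^3*r^3 - 43*l^3*r^2 - 2*l^2*r^4 - 2*l^2*r^3 + l*r^5 + l*r^4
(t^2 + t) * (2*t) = 2*t^3 + 2*t^2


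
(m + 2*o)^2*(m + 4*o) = m^3 + 8*m^2*o + 20*m*o^2 + 16*o^3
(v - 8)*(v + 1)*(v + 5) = v^3 - 2*v^2 - 43*v - 40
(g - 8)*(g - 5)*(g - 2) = g^3 - 15*g^2 + 66*g - 80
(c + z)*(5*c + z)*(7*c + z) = 35*c^3 + 47*c^2*z + 13*c*z^2 + z^3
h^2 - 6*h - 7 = (h - 7)*(h + 1)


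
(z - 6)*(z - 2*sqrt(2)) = z^2 - 6*z - 2*sqrt(2)*z + 12*sqrt(2)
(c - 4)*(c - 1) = c^2 - 5*c + 4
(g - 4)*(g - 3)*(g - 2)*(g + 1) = g^4 - 8*g^3 + 17*g^2 + 2*g - 24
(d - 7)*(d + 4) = d^2 - 3*d - 28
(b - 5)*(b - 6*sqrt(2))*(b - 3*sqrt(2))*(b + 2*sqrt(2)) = b^4 - 7*sqrt(2)*b^3 - 5*b^3 + 35*sqrt(2)*b^2 + 72*sqrt(2)*b - 360*sqrt(2)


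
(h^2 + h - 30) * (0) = 0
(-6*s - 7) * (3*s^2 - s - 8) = -18*s^3 - 15*s^2 + 55*s + 56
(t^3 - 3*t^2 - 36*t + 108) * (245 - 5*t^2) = -5*t^5 + 15*t^4 + 425*t^3 - 1275*t^2 - 8820*t + 26460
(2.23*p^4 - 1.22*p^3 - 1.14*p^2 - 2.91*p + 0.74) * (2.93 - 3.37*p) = -7.5151*p^5 + 10.6453*p^4 + 0.267199999999999*p^3 + 6.4665*p^2 - 11.0201*p + 2.1682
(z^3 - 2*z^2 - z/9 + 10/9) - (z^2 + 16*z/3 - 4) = z^3 - 3*z^2 - 49*z/9 + 46/9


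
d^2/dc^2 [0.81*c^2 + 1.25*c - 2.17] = 1.62000000000000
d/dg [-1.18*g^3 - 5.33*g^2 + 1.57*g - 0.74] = -3.54*g^2 - 10.66*g + 1.57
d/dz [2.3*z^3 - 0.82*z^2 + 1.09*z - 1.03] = 6.9*z^2 - 1.64*z + 1.09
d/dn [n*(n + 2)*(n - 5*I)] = 3*n^2 + n*(4 - 10*I) - 10*I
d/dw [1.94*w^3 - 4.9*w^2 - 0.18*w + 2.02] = 5.82*w^2 - 9.8*w - 0.18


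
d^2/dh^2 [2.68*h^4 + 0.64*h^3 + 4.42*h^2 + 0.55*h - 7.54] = 32.16*h^2 + 3.84*h + 8.84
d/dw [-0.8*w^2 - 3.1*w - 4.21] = -1.6*w - 3.1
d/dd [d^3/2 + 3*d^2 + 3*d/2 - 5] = 3*d^2/2 + 6*d + 3/2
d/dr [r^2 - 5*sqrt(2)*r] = 2*r - 5*sqrt(2)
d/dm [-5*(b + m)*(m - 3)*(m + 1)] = -10*b*m + 10*b - 15*m^2 + 20*m + 15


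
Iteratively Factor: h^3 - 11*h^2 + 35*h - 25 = (h - 5)*(h^2 - 6*h + 5) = (h - 5)*(h - 1)*(h - 5)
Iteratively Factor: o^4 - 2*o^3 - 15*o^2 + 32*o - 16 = (o - 1)*(o^3 - o^2 - 16*o + 16) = (o - 4)*(o - 1)*(o^2 + 3*o - 4) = (o - 4)*(o - 1)^2*(o + 4)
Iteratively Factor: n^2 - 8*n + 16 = (n - 4)*(n - 4)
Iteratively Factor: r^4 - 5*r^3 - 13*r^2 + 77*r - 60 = (r - 3)*(r^3 - 2*r^2 - 19*r + 20) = (r - 3)*(r + 4)*(r^2 - 6*r + 5) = (r - 3)*(r - 1)*(r + 4)*(r - 5)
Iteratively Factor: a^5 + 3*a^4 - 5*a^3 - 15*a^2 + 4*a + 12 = (a - 2)*(a^4 + 5*a^3 + 5*a^2 - 5*a - 6) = (a - 2)*(a + 1)*(a^3 + 4*a^2 + a - 6) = (a - 2)*(a - 1)*(a + 1)*(a^2 + 5*a + 6) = (a - 2)*(a - 1)*(a + 1)*(a + 2)*(a + 3)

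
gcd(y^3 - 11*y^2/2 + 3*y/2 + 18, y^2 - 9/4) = y + 3/2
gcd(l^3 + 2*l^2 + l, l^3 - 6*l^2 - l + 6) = l + 1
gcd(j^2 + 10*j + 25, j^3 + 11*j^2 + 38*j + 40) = j + 5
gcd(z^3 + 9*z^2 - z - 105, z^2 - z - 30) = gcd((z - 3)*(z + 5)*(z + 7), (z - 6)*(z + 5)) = z + 5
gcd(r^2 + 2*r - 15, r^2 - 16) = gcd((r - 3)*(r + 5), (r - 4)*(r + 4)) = 1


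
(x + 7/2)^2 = x^2 + 7*x + 49/4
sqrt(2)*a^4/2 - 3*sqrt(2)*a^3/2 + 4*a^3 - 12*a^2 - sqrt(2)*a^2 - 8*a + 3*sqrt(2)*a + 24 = (a - 3)*(a - sqrt(2))*(a + 4*sqrt(2))*(sqrt(2)*a/2 + 1)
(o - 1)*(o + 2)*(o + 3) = o^3 + 4*o^2 + o - 6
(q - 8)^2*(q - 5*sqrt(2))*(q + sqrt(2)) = q^4 - 16*q^3 - 4*sqrt(2)*q^3 + 54*q^2 + 64*sqrt(2)*q^2 - 256*sqrt(2)*q + 160*q - 640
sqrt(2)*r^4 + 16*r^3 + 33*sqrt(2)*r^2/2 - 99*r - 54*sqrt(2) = (r - 3*sqrt(2)/2)*(r + 3*sqrt(2))*(r + 6*sqrt(2))*(sqrt(2)*r + 1)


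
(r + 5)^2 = r^2 + 10*r + 25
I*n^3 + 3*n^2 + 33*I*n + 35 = (n - 7*I)*(n + 5*I)*(I*n + 1)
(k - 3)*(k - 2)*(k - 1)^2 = k^4 - 7*k^3 + 17*k^2 - 17*k + 6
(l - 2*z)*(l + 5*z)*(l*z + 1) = l^3*z + 3*l^2*z^2 + l^2 - 10*l*z^3 + 3*l*z - 10*z^2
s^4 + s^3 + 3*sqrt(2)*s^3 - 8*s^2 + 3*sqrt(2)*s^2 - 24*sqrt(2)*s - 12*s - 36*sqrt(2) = (s - 3)*(s + 2)^2*(s + 3*sqrt(2))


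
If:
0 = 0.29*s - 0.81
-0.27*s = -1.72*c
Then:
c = 0.44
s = 2.79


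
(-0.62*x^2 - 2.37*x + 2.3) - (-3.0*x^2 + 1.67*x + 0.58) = 2.38*x^2 - 4.04*x + 1.72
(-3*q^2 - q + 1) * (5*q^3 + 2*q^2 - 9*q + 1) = -15*q^5 - 11*q^4 + 30*q^3 + 8*q^2 - 10*q + 1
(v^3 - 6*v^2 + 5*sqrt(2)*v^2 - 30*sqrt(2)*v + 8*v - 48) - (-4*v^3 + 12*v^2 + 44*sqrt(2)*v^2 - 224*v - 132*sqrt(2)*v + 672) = 5*v^3 - 39*sqrt(2)*v^2 - 18*v^2 + 102*sqrt(2)*v + 232*v - 720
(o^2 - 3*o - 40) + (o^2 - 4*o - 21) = 2*o^2 - 7*o - 61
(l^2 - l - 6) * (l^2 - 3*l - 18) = l^4 - 4*l^3 - 21*l^2 + 36*l + 108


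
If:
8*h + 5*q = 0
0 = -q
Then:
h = 0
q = 0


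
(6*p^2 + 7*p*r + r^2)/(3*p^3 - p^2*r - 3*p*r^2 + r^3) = (6*p + r)/(3*p^2 - 4*p*r + r^2)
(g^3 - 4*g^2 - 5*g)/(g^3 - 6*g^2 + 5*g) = (g + 1)/(g - 1)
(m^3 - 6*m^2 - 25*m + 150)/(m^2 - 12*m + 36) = (m^2 - 25)/(m - 6)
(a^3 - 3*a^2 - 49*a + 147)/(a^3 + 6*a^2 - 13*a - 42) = (a - 7)/(a + 2)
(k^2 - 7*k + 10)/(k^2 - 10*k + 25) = (k - 2)/(k - 5)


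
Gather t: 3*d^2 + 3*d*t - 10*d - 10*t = 3*d^2 - 10*d + t*(3*d - 10)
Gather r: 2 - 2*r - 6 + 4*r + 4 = 2*r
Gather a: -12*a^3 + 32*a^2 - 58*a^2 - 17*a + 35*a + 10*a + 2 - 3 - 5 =-12*a^3 - 26*a^2 + 28*a - 6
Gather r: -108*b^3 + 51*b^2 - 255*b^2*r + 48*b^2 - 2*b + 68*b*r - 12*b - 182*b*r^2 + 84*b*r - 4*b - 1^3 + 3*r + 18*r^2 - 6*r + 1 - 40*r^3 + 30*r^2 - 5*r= -108*b^3 + 99*b^2 - 18*b - 40*r^3 + r^2*(48 - 182*b) + r*(-255*b^2 + 152*b - 8)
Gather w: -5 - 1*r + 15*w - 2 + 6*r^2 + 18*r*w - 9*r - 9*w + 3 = 6*r^2 - 10*r + w*(18*r + 6) - 4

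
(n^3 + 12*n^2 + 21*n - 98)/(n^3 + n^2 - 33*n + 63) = (n^2 + 5*n - 14)/(n^2 - 6*n + 9)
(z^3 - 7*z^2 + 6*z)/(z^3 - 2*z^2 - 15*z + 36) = z*(z^2 - 7*z + 6)/(z^3 - 2*z^2 - 15*z + 36)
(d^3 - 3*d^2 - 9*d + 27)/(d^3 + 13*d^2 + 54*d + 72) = (d^2 - 6*d + 9)/(d^2 + 10*d + 24)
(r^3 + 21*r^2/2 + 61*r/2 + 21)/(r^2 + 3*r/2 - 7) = (r^2 + 7*r + 6)/(r - 2)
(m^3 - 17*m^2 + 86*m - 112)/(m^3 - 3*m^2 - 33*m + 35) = (m^2 - 10*m + 16)/(m^2 + 4*m - 5)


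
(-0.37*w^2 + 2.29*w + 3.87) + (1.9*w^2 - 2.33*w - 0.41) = 1.53*w^2 - 0.04*w + 3.46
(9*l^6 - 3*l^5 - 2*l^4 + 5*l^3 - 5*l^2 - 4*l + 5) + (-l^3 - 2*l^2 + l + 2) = 9*l^6 - 3*l^5 - 2*l^4 + 4*l^3 - 7*l^2 - 3*l + 7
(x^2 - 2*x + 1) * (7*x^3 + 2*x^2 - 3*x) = 7*x^5 - 12*x^4 + 8*x^2 - 3*x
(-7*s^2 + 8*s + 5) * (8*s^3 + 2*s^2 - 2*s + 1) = -56*s^5 + 50*s^4 + 70*s^3 - 13*s^2 - 2*s + 5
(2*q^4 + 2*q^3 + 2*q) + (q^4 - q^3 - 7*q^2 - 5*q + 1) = 3*q^4 + q^3 - 7*q^2 - 3*q + 1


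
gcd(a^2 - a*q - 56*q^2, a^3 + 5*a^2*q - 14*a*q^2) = a + 7*q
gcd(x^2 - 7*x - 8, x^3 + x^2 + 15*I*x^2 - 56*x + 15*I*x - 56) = x + 1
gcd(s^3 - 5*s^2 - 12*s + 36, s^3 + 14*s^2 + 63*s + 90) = s + 3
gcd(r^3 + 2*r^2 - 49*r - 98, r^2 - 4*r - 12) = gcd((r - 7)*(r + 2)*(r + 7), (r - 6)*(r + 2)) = r + 2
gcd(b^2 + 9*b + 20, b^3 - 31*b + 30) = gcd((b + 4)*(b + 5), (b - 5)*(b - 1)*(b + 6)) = 1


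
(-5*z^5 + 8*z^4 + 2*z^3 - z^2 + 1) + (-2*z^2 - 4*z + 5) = -5*z^5 + 8*z^4 + 2*z^3 - 3*z^2 - 4*z + 6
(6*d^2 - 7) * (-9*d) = -54*d^3 + 63*d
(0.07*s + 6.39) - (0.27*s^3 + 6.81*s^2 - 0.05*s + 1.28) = -0.27*s^3 - 6.81*s^2 + 0.12*s + 5.11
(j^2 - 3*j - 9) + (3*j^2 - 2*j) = 4*j^2 - 5*j - 9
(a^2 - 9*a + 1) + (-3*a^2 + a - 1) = -2*a^2 - 8*a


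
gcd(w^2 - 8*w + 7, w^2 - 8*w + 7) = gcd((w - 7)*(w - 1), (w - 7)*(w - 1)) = w^2 - 8*w + 7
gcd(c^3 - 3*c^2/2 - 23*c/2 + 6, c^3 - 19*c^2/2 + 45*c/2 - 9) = c - 1/2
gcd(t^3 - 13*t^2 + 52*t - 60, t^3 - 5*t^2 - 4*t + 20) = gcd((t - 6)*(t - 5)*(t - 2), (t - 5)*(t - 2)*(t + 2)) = t^2 - 7*t + 10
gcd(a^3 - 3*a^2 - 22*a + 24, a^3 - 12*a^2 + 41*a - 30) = a^2 - 7*a + 6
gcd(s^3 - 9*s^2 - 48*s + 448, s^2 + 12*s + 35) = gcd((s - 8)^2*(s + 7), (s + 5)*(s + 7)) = s + 7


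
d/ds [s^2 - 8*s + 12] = 2*s - 8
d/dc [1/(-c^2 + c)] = (2*c - 1)/(c^2*(c - 1)^2)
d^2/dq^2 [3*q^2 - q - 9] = 6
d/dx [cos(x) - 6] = -sin(x)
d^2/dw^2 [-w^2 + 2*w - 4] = -2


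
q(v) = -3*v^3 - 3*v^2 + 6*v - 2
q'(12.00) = -1362.00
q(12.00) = -5546.00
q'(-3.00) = -57.00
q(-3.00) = 34.00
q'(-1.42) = -3.63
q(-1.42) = -7.98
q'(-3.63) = -90.81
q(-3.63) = 80.19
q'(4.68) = -219.20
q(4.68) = -347.14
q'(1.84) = -35.51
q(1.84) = -19.81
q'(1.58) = -25.95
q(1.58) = -11.84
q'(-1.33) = -1.94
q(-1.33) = -8.23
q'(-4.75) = -168.56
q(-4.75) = 223.33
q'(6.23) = -380.70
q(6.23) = -806.47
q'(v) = -9*v^2 - 6*v + 6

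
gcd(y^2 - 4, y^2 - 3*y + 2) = y - 2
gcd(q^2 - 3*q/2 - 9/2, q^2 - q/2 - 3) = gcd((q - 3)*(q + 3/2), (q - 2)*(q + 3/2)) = q + 3/2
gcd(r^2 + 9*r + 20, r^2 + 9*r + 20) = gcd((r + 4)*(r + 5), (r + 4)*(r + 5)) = r^2 + 9*r + 20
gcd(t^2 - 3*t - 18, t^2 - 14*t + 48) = t - 6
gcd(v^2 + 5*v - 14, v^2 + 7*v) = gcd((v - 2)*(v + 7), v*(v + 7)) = v + 7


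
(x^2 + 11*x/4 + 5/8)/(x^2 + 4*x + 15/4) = (4*x + 1)/(2*(2*x + 3))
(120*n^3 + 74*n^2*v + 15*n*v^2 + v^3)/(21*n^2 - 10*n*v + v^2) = (120*n^3 + 74*n^2*v + 15*n*v^2 + v^3)/(21*n^2 - 10*n*v + v^2)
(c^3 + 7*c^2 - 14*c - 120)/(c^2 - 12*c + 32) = (c^2 + 11*c + 30)/(c - 8)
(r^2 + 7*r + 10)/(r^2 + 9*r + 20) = (r + 2)/(r + 4)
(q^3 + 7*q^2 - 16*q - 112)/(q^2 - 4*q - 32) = (q^2 + 3*q - 28)/(q - 8)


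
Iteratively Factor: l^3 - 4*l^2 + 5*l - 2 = (l - 1)*(l^2 - 3*l + 2) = (l - 2)*(l - 1)*(l - 1)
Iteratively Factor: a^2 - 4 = (a + 2)*(a - 2)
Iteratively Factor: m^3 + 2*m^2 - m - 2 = (m - 1)*(m^2 + 3*m + 2) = (m - 1)*(m + 1)*(m + 2)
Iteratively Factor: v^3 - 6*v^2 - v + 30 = (v - 3)*(v^2 - 3*v - 10) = (v - 3)*(v + 2)*(v - 5)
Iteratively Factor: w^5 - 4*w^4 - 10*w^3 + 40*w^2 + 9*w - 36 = (w - 4)*(w^4 - 10*w^2 + 9) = (w - 4)*(w + 3)*(w^3 - 3*w^2 - w + 3) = (w - 4)*(w + 1)*(w + 3)*(w^2 - 4*w + 3) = (w - 4)*(w - 1)*(w + 1)*(w + 3)*(w - 3)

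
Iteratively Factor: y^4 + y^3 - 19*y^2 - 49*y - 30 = (y + 3)*(y^3 - 2*y^2 - 13*y - 10) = (y + 1)*(y + 3)*(y^2 - 3*y - 10) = (y + 1)*(y + 2)*(y + 3)*(y - 5)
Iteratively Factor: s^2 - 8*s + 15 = (s - 5)*(s - 3)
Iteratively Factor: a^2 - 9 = (a + 3)*(a - 3)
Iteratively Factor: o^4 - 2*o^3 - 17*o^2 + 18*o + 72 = (o - 3)*(o^3 + o^2 - 14*o - 24) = (o - 3)*(o + 3)*(o^2 - 2*o - 8) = (o - 3)*(o + 2)*(o + 3)*(o - 4)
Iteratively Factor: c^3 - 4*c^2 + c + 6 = (c - 3)*(c^2 - c - 2) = (c - 3)*(c + 1)*(c - 2)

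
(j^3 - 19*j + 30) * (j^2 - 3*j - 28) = j^5 - 3*j^4 - 47*j^3 + 87*j^2 + 442*j - 840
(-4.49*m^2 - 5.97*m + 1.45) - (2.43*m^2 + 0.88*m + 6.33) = -6.92*m^2 - 6.85*m - 4.88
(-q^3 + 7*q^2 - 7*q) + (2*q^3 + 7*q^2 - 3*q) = q^3 + 14*q^2 - 10*q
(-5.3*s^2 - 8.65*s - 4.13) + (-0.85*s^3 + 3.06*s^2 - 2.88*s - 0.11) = -0.85*s^3 - 2.24*s^2 - 11.53*s - 4.24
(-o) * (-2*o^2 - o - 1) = 2*o^3 + o^2 + o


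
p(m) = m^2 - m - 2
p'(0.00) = -1.00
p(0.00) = -2.00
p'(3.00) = 5.00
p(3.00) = 4.00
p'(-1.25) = -3.50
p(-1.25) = 0.81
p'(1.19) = 1.38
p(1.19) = -1.77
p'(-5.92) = -12.84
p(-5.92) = 38.97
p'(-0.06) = -1.12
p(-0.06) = -1.94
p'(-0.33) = -1.66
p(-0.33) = -1.56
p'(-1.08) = -3.16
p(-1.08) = 0.25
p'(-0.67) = -2.34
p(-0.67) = -0.88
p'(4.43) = 7.86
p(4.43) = 13.19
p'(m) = 2*m - 1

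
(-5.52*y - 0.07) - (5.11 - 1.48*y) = -4.04*y - 5.18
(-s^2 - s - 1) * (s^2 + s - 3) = -s^4 - 2*s^3 + s^2 + 2*s + 3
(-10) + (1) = -9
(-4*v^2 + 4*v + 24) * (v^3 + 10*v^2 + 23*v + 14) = -4*v^5 - 36*v^4 - 28*v^3 + 276*v^2 + 608*v + 336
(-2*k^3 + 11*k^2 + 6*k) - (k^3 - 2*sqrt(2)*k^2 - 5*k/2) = -3*k^3 + 2*sqrt(2)*k^2 + 11*k^2 + 17*k/2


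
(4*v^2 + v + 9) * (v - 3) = 4*v^3 - 11*v^2 + 6*v - 27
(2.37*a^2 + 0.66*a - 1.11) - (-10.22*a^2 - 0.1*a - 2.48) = 12.59*a^2 + 0.76*a + 1.37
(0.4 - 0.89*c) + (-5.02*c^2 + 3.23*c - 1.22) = -5.02*c^2 + 2.34*c - 0.82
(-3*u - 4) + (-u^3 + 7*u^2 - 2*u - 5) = -u^3 + 7*u^2 - 5*u - 9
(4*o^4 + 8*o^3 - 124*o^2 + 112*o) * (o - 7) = 4*o^5 - 20*o^4 - 180*o^3 + 980*o^2 - 784*o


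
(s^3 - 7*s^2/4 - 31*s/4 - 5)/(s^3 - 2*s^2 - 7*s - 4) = (s + 5/4)/(s + 1)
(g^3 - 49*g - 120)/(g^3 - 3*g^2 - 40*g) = (g + 3)/g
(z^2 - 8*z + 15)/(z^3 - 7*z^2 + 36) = (z - 5)/(z^2 - 4*z - 12)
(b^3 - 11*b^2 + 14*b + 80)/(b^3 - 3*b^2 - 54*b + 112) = (b^2 - 3*b - 10)/(b^2 + 5*b - 14)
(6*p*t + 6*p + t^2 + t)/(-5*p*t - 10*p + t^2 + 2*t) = (-6*p*t - 6*p - t^2 - t)/(5*p*t + 10*p - t^2 - 2*t)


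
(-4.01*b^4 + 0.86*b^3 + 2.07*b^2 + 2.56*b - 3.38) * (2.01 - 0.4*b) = 1.604*b^5 - 8.4041*b^4 + 0.9006*b^3 + 3.1367*b^2 + 6.4976*b - 6.7938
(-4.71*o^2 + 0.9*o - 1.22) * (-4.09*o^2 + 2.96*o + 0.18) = 19.2639*o^4 - 17.6226*o^3 + 6.806*o^2 - 3.4492*o - 0.2196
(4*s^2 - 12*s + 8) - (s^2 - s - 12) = 3*s^2 - 11*s + 20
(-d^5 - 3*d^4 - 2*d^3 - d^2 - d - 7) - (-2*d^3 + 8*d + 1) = -d^5 - 3*d^4 - d^2 - 9*d - 8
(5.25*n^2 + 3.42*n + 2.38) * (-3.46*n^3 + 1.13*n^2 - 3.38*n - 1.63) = -18.165*n^5 - 5.9007*n^4 - 22.1152*n^3 - 17.4277*n^2 - 13.619*n - 3.8794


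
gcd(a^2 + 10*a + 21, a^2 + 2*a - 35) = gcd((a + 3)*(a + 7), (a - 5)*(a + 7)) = a + 7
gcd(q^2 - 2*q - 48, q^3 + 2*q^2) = 1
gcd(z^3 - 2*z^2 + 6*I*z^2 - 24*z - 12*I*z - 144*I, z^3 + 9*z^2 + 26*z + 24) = z + 4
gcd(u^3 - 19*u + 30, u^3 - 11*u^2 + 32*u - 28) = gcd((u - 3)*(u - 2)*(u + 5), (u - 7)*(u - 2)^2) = u - 2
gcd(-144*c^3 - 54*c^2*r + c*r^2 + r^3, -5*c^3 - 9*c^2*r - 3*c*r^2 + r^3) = 1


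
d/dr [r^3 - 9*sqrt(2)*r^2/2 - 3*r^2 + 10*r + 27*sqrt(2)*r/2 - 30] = 3*r^2 - 9*sqrt(2)*r - 6*r + 10 + 27*sqrt(2)/2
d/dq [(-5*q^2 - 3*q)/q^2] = 3/q^2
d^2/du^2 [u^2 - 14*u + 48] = 2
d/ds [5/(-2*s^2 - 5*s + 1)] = 5*(4*s + 5)/(2*s^2 + 5*s - 1)^2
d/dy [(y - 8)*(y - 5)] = 2*y - 13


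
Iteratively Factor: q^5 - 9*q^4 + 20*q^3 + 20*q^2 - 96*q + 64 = (q - 1)*(q^4 - 8*q^3 + 12*q^2 + 32*q - 64) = (q - 1)*(q + 2)*(q^3 - 10*q^2 + 32*q - 32) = (q - 4)*(q - 1)*(q + 2)*(q^2 - 6*q + 8) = (q - 4)*(q - 2)*(q - 1)*(q + 2)*(q - 4)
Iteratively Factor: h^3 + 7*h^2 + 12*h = (h + 3)*(h^2 + 4*h) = (h + 3)*(h + 4)*(h)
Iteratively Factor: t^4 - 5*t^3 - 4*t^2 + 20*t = (t - 5)*(t^3 - 4*t) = t*(t - 5)*(t^2 - 4) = t*(t - 5)*(t + 2)*(t - 2)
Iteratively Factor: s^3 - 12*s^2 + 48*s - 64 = (s - 4)*(s^2 - 8*s + 16) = (s - 4)^2*(s - 4)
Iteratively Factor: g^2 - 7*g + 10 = (g - 5)*(g - 2)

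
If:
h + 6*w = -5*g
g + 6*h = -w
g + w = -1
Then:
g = -35/6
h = 1/6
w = 29/6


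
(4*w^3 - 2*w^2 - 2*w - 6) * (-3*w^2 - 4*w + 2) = -12*w^5 - 10*w^4 + 22*w^3 + 22*w^2 + 20*w - 12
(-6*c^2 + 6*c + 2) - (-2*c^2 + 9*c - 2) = -4*c^2 - 3*c + 4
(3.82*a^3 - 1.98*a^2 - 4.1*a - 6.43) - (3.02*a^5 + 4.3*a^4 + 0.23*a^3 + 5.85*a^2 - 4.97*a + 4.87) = -3.02*a^5 - 4.3*a^4 + 3.59*a^3 - 7.83*a^2 + 0.87*a - 11.3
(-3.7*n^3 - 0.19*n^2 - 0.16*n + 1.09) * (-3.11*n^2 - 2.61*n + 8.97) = 11.507*n^5 + 10.2479*n^4 - 32.1955*n^3 - 4.6766*n^2 - 4.2801*n + 9.7773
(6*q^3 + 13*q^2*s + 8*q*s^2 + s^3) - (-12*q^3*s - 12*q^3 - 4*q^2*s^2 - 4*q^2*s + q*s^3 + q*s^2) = 12*q^3*s + 18*q^3 + 4*q^2*s^2 + 17*q^2*s - q*s^3 + 7*q*s^2 + s^3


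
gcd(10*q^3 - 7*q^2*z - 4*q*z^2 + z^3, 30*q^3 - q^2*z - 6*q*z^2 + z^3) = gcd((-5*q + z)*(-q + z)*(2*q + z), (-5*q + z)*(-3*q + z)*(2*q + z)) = -10*q^2 - 3*q*z + z^2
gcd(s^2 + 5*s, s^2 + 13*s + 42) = 1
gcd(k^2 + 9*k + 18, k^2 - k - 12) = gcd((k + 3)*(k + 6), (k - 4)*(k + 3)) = k + 3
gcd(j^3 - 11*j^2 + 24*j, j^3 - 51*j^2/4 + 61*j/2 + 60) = j - 8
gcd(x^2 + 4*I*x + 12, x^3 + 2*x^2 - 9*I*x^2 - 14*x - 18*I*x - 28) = x - 2*I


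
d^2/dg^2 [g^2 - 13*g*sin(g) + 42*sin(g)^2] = 13*g*sin(g) - 168*sin(g)^2 - 26*cos(g) + 86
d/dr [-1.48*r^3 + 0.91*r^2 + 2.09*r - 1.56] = -4.44*r^2 + 1.82*r + 2.09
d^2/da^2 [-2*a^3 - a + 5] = -12*a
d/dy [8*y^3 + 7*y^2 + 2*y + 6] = 24*y^2 + 14*y + 2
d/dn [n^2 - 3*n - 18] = 2*n - 3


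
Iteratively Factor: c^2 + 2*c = (c + 2)*(c)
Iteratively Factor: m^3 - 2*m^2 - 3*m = (m)*(m^2 - 2*m - 3) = m*(m - 3)*(m + 1)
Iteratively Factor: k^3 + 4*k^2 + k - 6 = (k + 2)*(k^2 + 2*k - 3) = (k + 2)*(k + 3)*(k - 1)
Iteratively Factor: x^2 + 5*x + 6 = (x + 2)*(x + 3)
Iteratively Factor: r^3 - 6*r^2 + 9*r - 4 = (r - 1)*(r^2 - 5*r + 4) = (r - 4)*(r - 1)*(r - 1)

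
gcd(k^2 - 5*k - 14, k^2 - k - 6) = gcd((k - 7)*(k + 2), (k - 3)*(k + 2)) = k + 2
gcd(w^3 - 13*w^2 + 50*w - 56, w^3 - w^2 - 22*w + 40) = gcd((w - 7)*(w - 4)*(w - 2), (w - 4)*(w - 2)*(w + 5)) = w^2 - 6*w + 8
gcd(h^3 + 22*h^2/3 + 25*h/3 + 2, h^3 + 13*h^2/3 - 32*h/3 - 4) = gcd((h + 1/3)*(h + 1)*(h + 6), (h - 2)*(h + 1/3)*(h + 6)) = h^2 + 19*h/3 + 2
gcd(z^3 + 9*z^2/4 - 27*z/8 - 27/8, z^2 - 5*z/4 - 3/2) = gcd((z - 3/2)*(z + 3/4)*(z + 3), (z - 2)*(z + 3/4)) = z + 3/4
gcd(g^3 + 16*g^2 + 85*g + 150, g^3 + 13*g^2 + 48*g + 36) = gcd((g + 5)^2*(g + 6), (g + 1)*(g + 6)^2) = g + 6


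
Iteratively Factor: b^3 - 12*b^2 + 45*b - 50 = (b - 2)*(b^2 - 10*b + 25) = (b - 5)*(b - 2)*(b - 5)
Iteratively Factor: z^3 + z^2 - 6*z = (z - 2)*(z^2 + 3*z) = z*(z - 2)*(z + 3)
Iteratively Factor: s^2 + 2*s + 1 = (s + 1)*(s + 1)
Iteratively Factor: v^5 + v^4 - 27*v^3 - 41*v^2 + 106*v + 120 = (v + 4)*(v^4 - 3*v^3 - 15*v^2 + 19*v + 30) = (v - 5)*(v + 4)*(v^3 + 2*v^2 - 5*v - 6) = (v - 5)*(v + 3)*(v + 4)*(v^2 - v - 2) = (v - 5)*(v - 2)*(v + 3)*(v + 4)*(v + 1)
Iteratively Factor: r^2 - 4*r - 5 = (r - 5)*(r + 1)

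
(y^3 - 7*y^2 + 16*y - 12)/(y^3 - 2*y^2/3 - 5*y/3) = 3*(-y^3 + 7*y^2 - 16*y + 12)/(y*(-3*y^2 + 2*y + 5))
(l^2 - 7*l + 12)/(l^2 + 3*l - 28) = (l - 3)/(l + 7)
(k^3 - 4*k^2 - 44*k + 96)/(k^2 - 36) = (k^2 - 10*k + 16)/(k - 6)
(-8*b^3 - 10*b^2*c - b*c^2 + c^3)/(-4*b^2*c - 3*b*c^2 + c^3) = (2*b + c)/c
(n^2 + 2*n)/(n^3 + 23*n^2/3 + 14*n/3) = 3*(n + 2)/(3*n^2 + 23*n + 14)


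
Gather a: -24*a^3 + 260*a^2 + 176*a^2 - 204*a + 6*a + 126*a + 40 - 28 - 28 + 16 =-24*a^3 + 436*a^2 - 72*a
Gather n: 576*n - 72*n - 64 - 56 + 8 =504*n - 112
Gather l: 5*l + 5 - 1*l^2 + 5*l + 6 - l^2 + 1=-2*l^2 + 10*l + 12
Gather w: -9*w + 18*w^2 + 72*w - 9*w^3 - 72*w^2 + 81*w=-9*w^3 - 54*w^2 + 144*w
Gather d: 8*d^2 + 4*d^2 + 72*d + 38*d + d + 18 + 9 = 12*d^2 + 111*d + 27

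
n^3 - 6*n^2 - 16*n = n*(n - 8)*(n + 2)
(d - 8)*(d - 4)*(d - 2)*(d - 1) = d^4 - 15*d^3 + 70*d^2 - 120*d + 64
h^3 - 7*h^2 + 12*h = h*(h - 4)*(h - 3)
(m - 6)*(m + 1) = m^2 - 5*m - 6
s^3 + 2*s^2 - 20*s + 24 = (s - 2)^2*(s + 6)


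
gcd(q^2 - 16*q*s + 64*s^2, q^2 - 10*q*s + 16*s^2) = q - 8*s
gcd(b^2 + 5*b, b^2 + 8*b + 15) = b + 5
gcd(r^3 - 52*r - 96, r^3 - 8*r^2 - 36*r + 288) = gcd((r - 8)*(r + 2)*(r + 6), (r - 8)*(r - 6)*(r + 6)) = r^2 - 2*r - 48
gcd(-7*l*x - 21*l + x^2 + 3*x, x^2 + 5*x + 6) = x + 3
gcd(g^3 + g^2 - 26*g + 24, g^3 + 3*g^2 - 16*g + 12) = g^2 + 5*g - 6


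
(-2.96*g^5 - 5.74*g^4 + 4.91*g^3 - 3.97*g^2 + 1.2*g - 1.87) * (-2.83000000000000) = 8.3768*g^5 + 16.2442*g^4 - 13.8953*g^3 + 11.2351*g^2 - 3.396*g + 5.2921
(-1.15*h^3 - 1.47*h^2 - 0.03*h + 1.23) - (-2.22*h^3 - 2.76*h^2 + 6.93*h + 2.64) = 1.07*h^3 + 1.29*h^2 - 6.96*h - 1.41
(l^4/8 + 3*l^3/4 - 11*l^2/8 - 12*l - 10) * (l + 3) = l^5/8 + 9*l^4/8 + 7*l^3/8 - 129*l^2/8 - 46*l - 30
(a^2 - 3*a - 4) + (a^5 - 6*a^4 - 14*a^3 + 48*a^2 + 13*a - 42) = a^5 - 6*a^4 - 14*a^3 + 49*a^2 + 10*a - 46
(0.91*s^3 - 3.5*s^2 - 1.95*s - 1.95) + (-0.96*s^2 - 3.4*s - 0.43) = 0.91*s^3 - 4.46*s^2 - 5.35*s - 2.38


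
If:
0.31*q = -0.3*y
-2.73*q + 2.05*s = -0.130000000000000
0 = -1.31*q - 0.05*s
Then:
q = 0.00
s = -0.06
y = -0.00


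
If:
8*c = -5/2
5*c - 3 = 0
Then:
No Solution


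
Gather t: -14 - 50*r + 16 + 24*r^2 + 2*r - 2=24*r^2 - 48*r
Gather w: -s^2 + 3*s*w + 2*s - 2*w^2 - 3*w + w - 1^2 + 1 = -s^2 + 2*s - 2*w^2 + w*(3*s - 2)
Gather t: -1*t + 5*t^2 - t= 5*t^2 - 2*t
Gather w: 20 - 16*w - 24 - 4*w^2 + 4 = -4*w^2 - 16*w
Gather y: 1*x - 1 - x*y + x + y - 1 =2*x + y*(1 - x) - 2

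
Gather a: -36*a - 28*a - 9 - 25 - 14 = -64*a - 48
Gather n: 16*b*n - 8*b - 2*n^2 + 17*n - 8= -8*b - 2*n^2 + n*(16*b + 17) - 8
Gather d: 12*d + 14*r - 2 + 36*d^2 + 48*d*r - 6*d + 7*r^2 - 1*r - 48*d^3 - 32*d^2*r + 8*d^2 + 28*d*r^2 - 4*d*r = -48*d^3 + d^2*(44 - 32*r) + d*(28*r^2 + 44*r + 6) + 7*r^2 + 13*r - 2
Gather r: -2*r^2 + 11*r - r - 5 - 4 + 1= -2*r^2 + 10*r - 8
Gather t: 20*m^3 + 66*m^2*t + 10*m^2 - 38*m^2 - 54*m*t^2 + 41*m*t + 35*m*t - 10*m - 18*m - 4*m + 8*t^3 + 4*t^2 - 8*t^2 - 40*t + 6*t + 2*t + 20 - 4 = 20*m^3 - 28*m^2 - 32*m + 8*t^3 + t^2*(-54*m - 4) + t*(66*m^2 + 76*m - 32) + 16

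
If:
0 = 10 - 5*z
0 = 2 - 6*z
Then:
No Solution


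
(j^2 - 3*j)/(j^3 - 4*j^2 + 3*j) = 1/(j - 1)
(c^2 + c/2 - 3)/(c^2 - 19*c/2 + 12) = (c + 2)/(c - 8)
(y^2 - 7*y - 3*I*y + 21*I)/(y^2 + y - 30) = (y^2 - 7*y - 3*I*y + 21*I)/(y^2 + y - 30)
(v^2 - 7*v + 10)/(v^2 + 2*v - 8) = (v - 5)/(v + 4)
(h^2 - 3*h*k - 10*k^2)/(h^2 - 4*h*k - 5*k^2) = (h + 2*k)/(h + k)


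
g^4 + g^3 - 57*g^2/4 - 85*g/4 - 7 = (g - 4)*(g + 1/2)*(g + 1)*(g + 7/2)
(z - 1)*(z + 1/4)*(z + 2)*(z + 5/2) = z^4 + 15*z^3/4 + 11*z^2/8 - 39*z/8 - 5/4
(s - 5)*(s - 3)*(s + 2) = s^3 - 6*s^2 - s + 30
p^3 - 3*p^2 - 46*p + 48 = (p - 8)*(p - 1)*(p + 6)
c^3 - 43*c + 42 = (c - 6)*(c - 1)*(c + 7)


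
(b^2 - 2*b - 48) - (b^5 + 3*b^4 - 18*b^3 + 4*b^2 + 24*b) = -b^5 - 3*b^4 + 18*b^3 - 3*b^2 - 26*b - 48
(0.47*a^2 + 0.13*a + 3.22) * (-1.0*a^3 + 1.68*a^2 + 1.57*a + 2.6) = -0.47*a^5 + 0.6596*a^4 - 2.2637*a^3 + 6.8357*a^2 + 5.3934*a + 8.372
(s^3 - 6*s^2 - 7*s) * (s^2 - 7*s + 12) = s^5 - 13*s^4 + 47*s^3 - 23*s^2 - 84*s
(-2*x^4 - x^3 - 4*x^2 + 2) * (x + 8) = -2*x^5 - 17*x^4 - 12*x^3 - 32*x^2 + 2*x + 16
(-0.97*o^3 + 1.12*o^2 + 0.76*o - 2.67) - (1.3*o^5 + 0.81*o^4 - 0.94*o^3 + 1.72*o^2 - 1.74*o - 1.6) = -1.3*o^5 - 0.81*o^4 - 0.03*o^3 - 0.6*o^2 + 2.5*o - 1.07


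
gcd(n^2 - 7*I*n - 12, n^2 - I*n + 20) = 1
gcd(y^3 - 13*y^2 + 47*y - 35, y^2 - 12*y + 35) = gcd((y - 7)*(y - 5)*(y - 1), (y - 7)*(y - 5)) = y^2 - 12*y + 35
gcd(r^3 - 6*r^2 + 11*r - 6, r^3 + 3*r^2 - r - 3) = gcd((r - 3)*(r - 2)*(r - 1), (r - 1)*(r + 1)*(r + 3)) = r - 1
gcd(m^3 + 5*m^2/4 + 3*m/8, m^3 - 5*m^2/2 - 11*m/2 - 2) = m + 1/2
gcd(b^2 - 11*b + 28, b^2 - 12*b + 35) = b - 7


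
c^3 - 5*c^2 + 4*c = c*(c - 4)*(c - 1)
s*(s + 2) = s^2 + 2*s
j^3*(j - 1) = j^4 - j^3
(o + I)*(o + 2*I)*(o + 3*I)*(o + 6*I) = o^4 + 12*I*o^3 - 47*o^2 - 72*I*o + 36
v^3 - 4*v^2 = v^2*(v - 4)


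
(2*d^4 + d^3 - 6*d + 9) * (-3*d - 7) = -6*d^5 - 17*d^4 - 7*d^3 + 18*d^2 + 15*d - 63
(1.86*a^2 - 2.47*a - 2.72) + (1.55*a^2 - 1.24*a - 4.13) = 3.41*a^2 - 3.71*a - 6.85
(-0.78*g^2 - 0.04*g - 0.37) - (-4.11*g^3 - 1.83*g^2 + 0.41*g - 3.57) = 4.11*g^3 + 1.05*g^2 - 0.45*g + 3.2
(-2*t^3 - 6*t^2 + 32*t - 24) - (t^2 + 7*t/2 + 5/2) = -2*t^3 - 7*t^2 + 57*t/2 - 53/2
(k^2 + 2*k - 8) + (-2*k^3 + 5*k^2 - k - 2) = -2*k^3 + 6*k^2 + k - 10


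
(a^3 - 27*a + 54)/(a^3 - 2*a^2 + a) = (a^3 - 27*a + 54)/(a*(a^2 - 2*a + 1))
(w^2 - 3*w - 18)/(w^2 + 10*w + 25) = (w^2 - 3*w - 18)/(w^2 + 10*w + 25)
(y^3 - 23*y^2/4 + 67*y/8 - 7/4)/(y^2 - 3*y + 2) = (8*y^2 - 30*y + 7)/(8*(y - 1))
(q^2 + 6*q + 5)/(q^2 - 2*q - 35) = (q + 1)/(q - 7)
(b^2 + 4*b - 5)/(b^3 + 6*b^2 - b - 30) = (b - 1)/(b^2 + b - 6)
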